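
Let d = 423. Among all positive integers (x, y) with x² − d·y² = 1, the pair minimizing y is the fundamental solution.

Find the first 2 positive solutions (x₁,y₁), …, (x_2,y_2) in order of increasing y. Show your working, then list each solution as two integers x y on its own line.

4607 224
42448897 2063936

√423 = [20; 1,1,3,4,3,1,1,40, …], period ℓ=8 (even) → k=7
a_0=20:  p_0=20·1+0=20,  q_0=20·0+1=1
a_1=1:  p_1=1·20+1=21,  q_1=1·1+0=1
…
a_3=3:  p_3=3·41+21=144,  q_3=3·2+1=7
…
a_6=1:  p_6=1·1995+617=2612,  q_6=1·97+30=127
a_7=1:  p_7=1·2612+1995=4607,  q_7=1·127+97=224
→ (4607, 224).  Check: 4607²=21224449, 423·224²=21224448, difference 1.
n=2: (4607,224)∘(4607,224) = (4607·4607+423·224·224, 4607·224+224·4607) = (42448897,2063936)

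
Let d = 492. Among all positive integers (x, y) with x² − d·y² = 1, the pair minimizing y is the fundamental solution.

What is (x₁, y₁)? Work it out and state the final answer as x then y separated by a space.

29767 1342

√492 = [22; 5,1,1,10,1,1,5,44, …], period ℓ=8 (even) → k=7
step 0: (22, 1)  from 22·(1,0) + (0,1)
step 1: (111, 5)  from 5·(22,1) + (1,0)
step 2: (133, 6)  from 1·(111,5) + (22,1)
step 3: (244, 11)  from 1·(133,6) + (111,5)
step 4: (2573, 116)  from 10·(244,11) + (133,6)
…
step 6: (5390, 243)  from 1·(2817,127) + (2573,116)
step 7: (29767, 1342)  from 5·(5390,243) + (2817,127)
fundamental: x₁=29767, y₁=1342  (since 886074289 − 492·1800964 = 1)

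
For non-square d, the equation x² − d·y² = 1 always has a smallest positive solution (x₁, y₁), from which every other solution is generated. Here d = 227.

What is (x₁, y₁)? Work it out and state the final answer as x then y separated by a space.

226 15

√227 = [15; 15,30, …], period ℓ=2 (even) → k=1
i=0: a=15 ⇒ p=15, q=1
i=1: a=15 ⇒ p=226, q=15
fundamental: x₁=226, y₁=15  (since 51076 − 227·225 = 1)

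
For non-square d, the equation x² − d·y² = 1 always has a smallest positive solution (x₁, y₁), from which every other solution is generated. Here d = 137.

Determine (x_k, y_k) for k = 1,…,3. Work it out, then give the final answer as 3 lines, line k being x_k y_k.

d=137: √d = [11; 1,2,2,1,1,2,2,1,22] (ℓ=9, odd), read p_17/q_17
k=0  a_k=11  p_k/q_k = 11/1
…
k=2  a_k=2  p_k/q_k = 35/3
…
k=9  a_k=22  p_k/q_k = 39597/3383
…
k=13  a_k=1  p_k/q_k = 408178/34873
k=14  a_k=1  p_k/q_k = 694077/59299
…
k=16  a_k=2  p_k/q_k = 4286741/366241
k=17  a_k=1  p_k/q_k = 6083073/519712
(x₁, y₁) = (6083073, 519712);  6083073² − 137·519712² = 1 ✓
n=2: (6083073,519712)∘(6083073,519712) = (6083073·6083073+137·519712·519712, 6083073·519712+519712·6083073) = (74007554246657,6322892069952)
n=3: (74007554246657,6322892069952)∘(6083073,519712) = (6083073·74007554246657+137·519712·6322892069952, 6083073·6322892069952+519712·74007554246657) = (900386710067742990849,76925228065277725280)

6083073 519712
74007554246657 6322892069952
900386710067742990849 76925228065277725280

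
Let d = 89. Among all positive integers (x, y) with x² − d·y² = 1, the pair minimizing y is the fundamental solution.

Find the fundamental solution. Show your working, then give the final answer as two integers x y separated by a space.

[9; 2,3,3,2,18] for √89; ℓ=5 ⇒ convergent index 9
k=0  a_k=9  p_k/q_k = 9/1
k=1  a_k=2  p_k/q_k = 19/2
k=2  a_k=3  p_k/q_k = 66/7
k=3  a_k=3  p_k/q_k = 217/23
…
k=5  a_k=18  p_k/q_k = 9217/977
k=6  a_k=2  p_k/q_k = 18934/2007
k=7  a_k=3  p_k/q_k = 66019/6998
k=8  a_k=3  p_k/q_k = 216991/23001
k=9  a_k=2  p_k/q_k = 500001/53000
→ (500001, 53000).  Check: 500001²=250001000001, 89·53000²=250001000000, difference 1.

500001 53000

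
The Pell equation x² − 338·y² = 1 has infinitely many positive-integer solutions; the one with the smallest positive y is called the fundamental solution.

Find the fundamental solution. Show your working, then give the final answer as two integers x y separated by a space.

d=338: √d = [18; 2,1,1,2,36] (ℓ=5, odd), read p_9/q_9
k=0  a_k=18  p_k/q_k = 18/1
k=1  a_k=2  p_k/q_k = 37/2
k=2  a_k=1  p_k/q_k = 55/3
k=3  a_k=1  p_k/q_k = 92/5
k=4  a_k=2  p_k/q_k = 239/13
k=5  a_k=36  p_k/q_k = 8696/473
k=6  a_k=2  p_k/q_k = 17631/959
k=7  a_k=1  p_k/q_k = 26327/1432
k=8  a_k=1  p_k/q_k = 43958/2391
k=9  a_k=2  p_k/q_k = 114243/6214
fundamental: x₁=114243, y₁=6214  (since 13051463049 − 338·38613796 = 1)

114243 6214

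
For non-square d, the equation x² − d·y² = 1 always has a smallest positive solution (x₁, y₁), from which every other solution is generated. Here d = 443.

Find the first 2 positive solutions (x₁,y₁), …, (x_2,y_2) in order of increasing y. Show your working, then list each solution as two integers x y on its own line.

442 21
390727 18564

√443 = [21; 21,42, …], period ℓ=2 (even) → k=1
k=0  a_k=21  p_k/q_k = 21/1
k=1  a_k=21  p_k/q_k = 442/21
fundamental: x₁=442, y₁=21  (since 195364 − 443·441 = 1)
n=2: (442,21)∘(442,21) = (442·442+443·21·21, 442·21+21·442) = (390727,18564)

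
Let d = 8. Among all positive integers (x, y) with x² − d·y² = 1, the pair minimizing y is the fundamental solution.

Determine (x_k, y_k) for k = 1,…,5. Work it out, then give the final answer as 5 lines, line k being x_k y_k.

[2; 1,4] for √8; ℓ=2 ⇒ convergent index 1
a_0=2:  p_0=2·1+0=2,  q_0=2·0+1=1
a_1=1:  p_1=1·2+1=3,  q_1=1·1+0=1
(x₁, y₁) = (3, 1);  3² − 8·1² = 1 ✓
k=2:  x_2 = 3·3+8·1·1 = 17,  y_2 = 3·1+1·3 = 6
k=3:  x_3 = 3·17+8·1·6 = 99,  y_3 = 3·6+1·17 = 35
k=4:  x_4 = 3·99+8·1·35 = 577,  y_4 = 3·35+1·99 = 204
k=5:  x_5 = 3·577+8·1·204 = 3363,  y_5 = 3·204+1·577 = 1189

3 1
17 6
99 35
577 204
3363 1189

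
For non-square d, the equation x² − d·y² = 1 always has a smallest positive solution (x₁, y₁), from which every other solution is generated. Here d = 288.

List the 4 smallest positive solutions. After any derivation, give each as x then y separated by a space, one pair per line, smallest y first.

√288 = [16; 1,32, …], period ℓ=2 (even) → k=1
a_0=16:  p_0=16·1+0=16,  q_0=16·0+1=1
a_1=1:  p_1=1·16+1=17,  q_1=1·1+0=1
fundamental: x₁=17, y₁=1  (since 289 − 288·1 = 1)
n=2: (17,1)∘(17,1) = (17·17+288·1·1, 17·1+1·17) = (577,34)
n=3: (577,34)∘(17,1) = (17·577+288·1·34, 17·34+1·577) = (19601,1155)
n=4: (19601,1155)∘(17,1) = (17·19601+288·1·1155, 17·1155+1·19601) = (665857,39236)

17 1
577 34
19601 1155
665857 39236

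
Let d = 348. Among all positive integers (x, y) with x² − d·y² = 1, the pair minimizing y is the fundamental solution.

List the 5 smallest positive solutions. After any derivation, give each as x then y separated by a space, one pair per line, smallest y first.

√348 → a₀=18, period (1,1,1,8,1,1,1,36); ℓ=8 even so k=7
i=0: a=18 ⇒ p=18, q=1
i=1: a=1 ⇒ p=19, q=1
i=2: a=1 ⇒ p=37, q=2
i=3: a=1 ⇒ p=56, q=3
i=4: a=8 ⇒ p=485, q=26
i=5: a=1 ⇒ p=541, q=29
i=6: a=1 ⇒ p=1026, q=55
i=7: a=1 ⇒ p=1567, q=84
fundamental: x₁=1567, y₁=84  (since 2455489 − 348·7056 = 1)
(x_2, y_2) = (1567·1567 + 348·84·84, 1567·84 + 84·1567) = (4910977, 263256)
(x_3, y_3) = (1567·4910977 + 348·84·263256, 1567·263256 + 84·4910977) = (15391000351, 825044220)
(x_4, y_4) = (1567·15391000351 + 348·84·825044220, 1567·825044220 + 84·15391000351) = (48235390189057, 2585688322224)
(x_5, y_5) = (1567·48235390189057 + 348·84·2585688322224, 1567·2585688322224 + 84·48235390189057) = (151169697461504287, 8103546376805796)

1567 84
4910977 263256
15391000351 825044220
48235390189057 2585688322224
151169697461504287 8103546376805796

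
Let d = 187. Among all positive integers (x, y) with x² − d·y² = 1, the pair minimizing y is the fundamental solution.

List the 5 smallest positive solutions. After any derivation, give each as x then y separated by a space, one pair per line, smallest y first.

1682 123
5658247 413772
19034341226 1391928885
64031518226017 4682448355368
215402008277979962 15751754875529067

√187 = [13; 1,2,13,2,1,26, …], period ℓ=6 (even) → k=5
step 0: (13, 1)  from 13·(1,0) + (0,1)
step 1: (14, 1)  from 1·(13,1) + (1,0)
step 2: (41, 3)  from 2·(14,1) + (13,1)
step 3: (547, 40)  from 13·(41,3) + (14,1)
step 4: (1135, 83)  from 2·(547,40) + (41,3)
step 5: (1682, 123)  from 1·(1135,83) + (547,40)
→ (1682, 123).  Check: 1682²=2829124, 187·123²=2829123, difference 1.
(x_2, y_2) = (1682·1682 + 187·123·123, 1682·123 + 123·1682) = (5658247, 413772)
(x_3, y_3) = (1682·5658247 + 187·123·413772, 1682·413772 + 123·5658247) = (19034341226, 1391928885)
(x_4, y_4) = (1682·19034341226 + 187·123·1391928885, 1682·1391928885 + 123·19034341226) = (64031518226017, 4682448355368)
(x_5, y_5) = (1682·64031518226017 + 187·123·4682448355368, 1682·4682448355368 + 123·64031518226017) = (215402008277979962, 15751754875529067)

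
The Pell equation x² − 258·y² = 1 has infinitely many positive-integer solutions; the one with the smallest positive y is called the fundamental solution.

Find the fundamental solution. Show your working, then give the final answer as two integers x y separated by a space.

257 16

[16; 16,32] for √258; ℓ=2 ⇒ convergent index 1
i=0: a=16 ⇒ p=16, q=1
i=1: a=16 ⇒ p=257, q=16
→ (257, 16).  Check: 257²=66049, 258·16²=66048, difference 1.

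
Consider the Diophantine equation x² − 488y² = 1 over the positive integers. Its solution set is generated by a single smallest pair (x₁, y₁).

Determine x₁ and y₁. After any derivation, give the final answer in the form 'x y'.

243 11

[22; 11,44] for √488; ℓ=2 ⇒ convergent index 1
a_0=22:  p_0=22·1+0=22,  q_0=22·0+1=1
a_1=11:  p_1=11·22+1=243,  q_1=11·1+0=11
→ (243, 11).  Check: 243²=59049, 488·11²=59048, difference 1.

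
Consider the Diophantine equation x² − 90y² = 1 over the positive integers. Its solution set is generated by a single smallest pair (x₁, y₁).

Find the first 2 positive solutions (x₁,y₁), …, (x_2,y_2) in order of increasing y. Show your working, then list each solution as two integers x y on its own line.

√90 → a₀=9, period (2,18); ℓ=2 even so k=1
k=0  a_k=9  p_k/q_k = 9/1
k=1  a_k=2  p_k/q_k = 19/2
→ (19, 2).  Check: 19²=361, 90·2²=360, difference 1.
(19+2√90)^2 = 721 + 76√90

19 2
721 76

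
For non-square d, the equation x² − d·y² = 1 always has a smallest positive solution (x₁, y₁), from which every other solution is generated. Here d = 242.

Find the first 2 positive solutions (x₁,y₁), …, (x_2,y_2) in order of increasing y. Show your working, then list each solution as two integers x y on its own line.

19601 1260
768398401 49394520

d=242: √d = [15; 1,1,3,1,14,1,3,1,1,30] (ℓ=10, even), read p_9/q_9
a_0=15:  p_0=15·1+0=15,  q_0=15·0+1=1
…
a_3=3:  p_3=3·31+16=109,  q_3=3·2+1=7
a_4=1:  p_4=1·109+31=140,  q_4=1·7+2=9
…
a_6=1:  p_6=1·2069+140=2209,  q_6=1·133+9=142
…
a_8=1:  p_8=1·8696+2209=10905,  q_8=1·559+142=701
a_9=1:  p_9=1·10905+8696=19601,  q_9=1·701+559=1260
→ (19601, 1260).  Check: 19601²=384199201, 242·1260²=384199200, difference 1.
k=2:  x_2 = 19601·19601+242·1260·1260 = 768398401,  y_2 = 19601·1260+1260·19601 = 49394520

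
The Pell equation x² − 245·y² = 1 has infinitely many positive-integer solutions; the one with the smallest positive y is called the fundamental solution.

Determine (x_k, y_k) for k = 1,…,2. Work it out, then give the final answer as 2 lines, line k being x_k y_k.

51841 3312
5374978561 343394784

d=245: √d = [15; 1,1,1,7,6,7,1,1,1,30] (ℓ=10, even), read p_9/q_9
a_0=15:  p_0=15·1+0=15,  q_0=15·0+1=1
a_1=1:  p_1=1·15+1=16,  q_1=1·1+0=1
a_2=1:  p_2=1·16+15=31,  q_2=1·1+1=2
…
a_4=7:  p_4=7·47+31=360,  q_4=7·3+2=23
a_5=6:  p_5=6·360+47=2207,  q_5=6·23+3=141
a_6=7:  p_6=7·2207+360=15809,  q_6=7·141+23=1010
a_7=1:  p_7=1·15809+2207=18016,  q_7=1·1010+141=1151
a_8=1:  p_8=1·18016+15809=33825,  q_8=1·1151+1010=2161
a_9=1:  p_9=1·33825+18016=51841,  q_9=1·2161+1151=3312
fundamental: x₁=51841, y₁=3312  (since 2687489281 − 245·10969344 = 1)
(51841+3312√245)^2 = 5374978561 + 343394784√245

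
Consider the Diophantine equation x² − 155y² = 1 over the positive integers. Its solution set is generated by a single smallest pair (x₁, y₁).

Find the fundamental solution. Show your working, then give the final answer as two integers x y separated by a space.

249 20

[12; 2,4,2,24] for √155; ℓ=4 ⇒ convergent index 3
i=0: a=12 ⇒ p=12, q=1
i=1: a=2 ⇒ p=25, q=2
i=2: a=4 ⇒ p=112, q=9
i=3: a=2 ⇒ p=249, q=20
fundamental: x₁=249, y₁=20  (since 62001 − 155·400 = 1)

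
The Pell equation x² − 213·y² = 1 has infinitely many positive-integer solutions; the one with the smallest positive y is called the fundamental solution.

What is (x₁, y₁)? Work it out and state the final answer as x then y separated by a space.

√213 → a₀=14, period (1,1,2,6,1,8,1,6,2,1,1,28); ℓ=12 even so k=11
step 0: (14, 1)  from 14·(1,0) + (0,1)
…
step 2: (29, 2)  from 1·(15,1) + (14,1)
…
step 4: (467, 32)  from 6·(73,5) + (29,2)
…
step 6: (4787, 328)  from 8·(540,37) + (467,32)
…
step 8: (36749, 2518)  from 6·(5327,365) + (4787,328)
step 9: (78825, 5401)  from 2·(36749,2518) + (5327,365)
step 10: (115574, 7919)  from 1·(78825,5401) + (36749,2518)
step 11: (194399, 13320)  from 1·(115574,7919) + (78825,5401)
fundamental: x₁=194399, y₁=13320  (since 37790971201 − 213·177422400 = 1)

194399 13320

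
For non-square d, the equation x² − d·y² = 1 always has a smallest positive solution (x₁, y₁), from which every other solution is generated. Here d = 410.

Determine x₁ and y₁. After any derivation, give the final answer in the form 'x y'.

√410 → a₀=20, period (4,40); ℓ=2 even so k=1
a_0=20:  p_0=20·1+0=20,  q_0=20·0+1=1
a_1=4:  p_1=4·20+1=81,  q_1=4·1+0=4
fundamental: x₁=81, y₁=4  (since 6561 − 410·16 = 1)

81 4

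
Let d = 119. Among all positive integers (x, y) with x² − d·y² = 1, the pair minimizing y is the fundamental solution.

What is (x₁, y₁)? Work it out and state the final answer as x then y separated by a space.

120 11

√119 = [10; 1,9,1,20, …], period ℓ=4 (even) → k=3
a_0=10:  p_0=10·1+0=10,  q_0=10·0+1=1
…
a_2=9:  p_2=9·11+10=109,  q_2=9·1+1=10
a_3=1:  p_3=1·109+11=120,  q_3=1·10+1=11
→ (120, 11).  Check: 120²=14400, 119·11²=14399, difference 1.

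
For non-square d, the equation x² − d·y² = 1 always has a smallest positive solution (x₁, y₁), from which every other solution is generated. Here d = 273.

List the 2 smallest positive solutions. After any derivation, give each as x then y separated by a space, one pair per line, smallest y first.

727 44
1057057 63976

[16; 1,1,10,1,1,32] for √273; ℓ=6 ⇒ convergent index 5
k=0  a_k=16  p_k/q_k = 16/1
…
k=2  a_k=1  p_k/q_k = 33/2
…
k=4  a_k=1  p_k/q_k = 380/23
k=5  a_k=1  p_k/q_k = 727/44
→ (727, 44).  Check: 727²=528529, 273·44²=528528, difference 1.
n=2: (727,44)∘(727,44) = (727·727+273·44·44, 727·44+44·727) = (1057057,63976)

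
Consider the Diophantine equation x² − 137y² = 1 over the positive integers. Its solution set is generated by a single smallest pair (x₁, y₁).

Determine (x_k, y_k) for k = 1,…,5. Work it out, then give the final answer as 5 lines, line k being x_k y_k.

√137 → a₀=11, period (1,2,2,1,1,2,2,1,22); ℓ=9 odd so k=17
step 0: (11, 1)  from 11·(1,0) + (0,1)
step 1: (12, 1)  from 1·(11,1) + (1,0)
step 2: (35, 3)  from 2·(12,1) + (11,1)
step 3: (82, 7)  from 2·(35,3) + (12,1)
step 4: (117, 10)  from 1·(82,7) + (35,3)
step 5: (199, 17)  from 1·(117,10) + (82,7)
…
step 7: (1229, 105)  from 2·(515,44) + (199,17)
step 8: (1744, 149)  from 1·(1229,105) + (515,44)
step 9: (39597, 3383)  from 22·(1744,149) + (1229,105)
step 10: (41341, 3532)  from 1·(39597,3383) + (1744,149)
step 11: (122279, 10447)  from 2·(41341,3532) + (39597,3383)
step 12: (285899, 24426)  from 2·(122279,10447) + (41341,3532)
step 13: (408178, 34873)  from 1·(285899,24426) + (122279,10447)
step 14: (694077, 59299)  from 1·(408178,34873) + (285899,24426)
step 15: (1796332, 153471)  from 2·(694077,59299) + (408178,34873)
step 16: (4286741, 366241)  from 2·(1796332,153471) + (694077,59299)
step 17: (6083073, 519712)  from 1·(4286741,366241) + (1796332,153471)
fundamental: x₁=6083073, y₁=519712  (since 37003777123329 − 137·270100562944 = 1)
k=2:  x_2 = 6083073·6083073+137·519712·519712 = 74007554246657,  y_2 = 6083073·519712+519712·6083073 = 6322892069952
k=3:  x_3 = 6083073·74007554246657+137·519712·6322892069952 = 900386710067742990849,  y_3 = 6083073·6322892069952+519712·74007554246657 = 76925228065277725280
k=4:  x_4 = 6083073·900386710067742990849+137·519712·76925228065277725280 = 10954236171143757109591351297,  y_4 = 6083073·76925228065277725280+519712·900386710067742990849 = 935883555725460013412300928
k=5:  x_5 = 6083073·10954236171143757109591351297+137·519712·935883555725460013412300928 = 133270836576615035597116312473600513,  y_5 = 6083073·935883555725460013412300928+519712·10954236171143757109591351297 = 11386095977955005515107946008258208

6083073 519712
74007554246657 6322892069952
900386710067742990849 76925228065277725280
10954236171143757109591351297 935883555725460013412300928
133270836576615035597116312473600513 11386095977955005515107946008258208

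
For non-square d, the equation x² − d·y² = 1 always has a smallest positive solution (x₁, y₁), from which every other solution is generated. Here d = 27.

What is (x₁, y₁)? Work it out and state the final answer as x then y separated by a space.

[5; 5,10] for √27; ℓ=2 ⇒ convergent index 1
k=0  a_k=5  p_k/q_k = 5/1
k=1  a_k=5  p_k/q_k = 26/5
→ (26, 5).  Check: 26²=676, 27·5²=675, difference 1.

26 5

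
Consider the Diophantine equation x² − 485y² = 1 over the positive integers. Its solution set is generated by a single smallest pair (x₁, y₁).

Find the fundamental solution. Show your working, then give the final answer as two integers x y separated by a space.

[22; 44] for √485; ℓ=1 ⇒ convergent index 1
k=0  a_k=22  p_k/q_k = 22/1
k=1  a_k=44  p_k/q_k = 969/44
(x₁, y₁) = (969, 44);  969² − 485·44² = 1 ✓

969 44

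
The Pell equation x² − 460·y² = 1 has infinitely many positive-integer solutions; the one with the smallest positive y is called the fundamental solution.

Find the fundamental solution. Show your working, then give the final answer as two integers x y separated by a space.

√460 = [21; 2,4,3,1,2,10,2,1,3,4,2,42, …], period ℓ=12 (even) → k=11
step 0: (21, 1)  from 21·(1,0) + (0,1)
step 1: (43, 2)  from 2·(21,1) + (1,0)
…
step 3: (622, 29)  from 3·(193,9) + (43,2)
step 4: (815, 38)  from 1·(622,29) + (193,9)
…
step 8: (72257, 3369)  from 1·(48922,2281) + (23335,1088)
step 9: (265693, 12388)  from 3·(72257,3369) + (48922,2281)
step 10: (1135029, 52921)  from 4·(265693,12388) + (72257,3369)
step 11: (2535751, 118230)  from 2·(1135029,52921) + (265693,12388)
→ (2535751, 118230).  Check: 2535751²=6430033134001, 460·118230²=6430033134000, difference 1.

2535751 118230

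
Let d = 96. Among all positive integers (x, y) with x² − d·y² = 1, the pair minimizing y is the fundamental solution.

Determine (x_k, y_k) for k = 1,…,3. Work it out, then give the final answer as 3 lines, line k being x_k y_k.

49 5
4801 490
470449 48015

√96 = [9; 1,3,1,18, …], period ℓ=4 (even) → k=3
step 0: (9, 1)  from 9·(1,0) + (0,1)
…
step 2: (39, 4)  from 3·(10,1) + (9,1)
step 3: (49, 5)  from 1·(39,4) + (10,1)
fundamental: x₁=49, y₁=5  (since 2401 − 96·25 = 1)
(x_2, y_2) = (49·49 + 96·5·5, 49·5 + 5·49) = (4801, 490)
(x_3, y_3) = (49·4801 + 96·5·490, 49·490 + 5·4801) = (470449, 48015)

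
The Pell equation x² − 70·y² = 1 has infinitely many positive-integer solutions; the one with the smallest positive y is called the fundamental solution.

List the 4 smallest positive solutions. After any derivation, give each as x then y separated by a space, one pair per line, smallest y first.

√70 = [8; 2,1,2,1,2,16, …], period ℓ=6 (even) → k=5
step 0: (8, 1)  from 8·(1,0) + (0,1)
step 1: (17, 2)  from 2·(8,1) + (1,0)
step 2: (25, 3)  from 1·(17,2) + (8,1)
…
step 4: (92, 11)  from 1·(67,8) + (25,3)
step 5: (251, 30)  from 2·(92,11) + (67,8)
fundamental: x₁=251, y₁=30  (since 63001 − 70·900 = 1)
k=2:  x_2 = 251·251+70·30·30 = 126001,  y_2 = 251·30+30·251 = 15060
k=3:  x_3 = 251·126001+70·30·15060 = 63252251,  y_3 = 251·15060+30·126001 = 7560090
k=4:  x_4 = 251·63252251+70·30·7560090 = 31752504001,  y_4 = 251·7560090+30·63252251 = 3795150120

251 30
126001 15060
63252251 7560090
31752504001 3795150120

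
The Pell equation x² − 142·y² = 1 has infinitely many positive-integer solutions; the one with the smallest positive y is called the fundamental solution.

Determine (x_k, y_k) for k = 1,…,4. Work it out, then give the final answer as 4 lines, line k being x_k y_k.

√142 = [11; 1,10,1,22, …], period ℓ=4 (even) → k=3
i=0: a=11 ⇒ p=11, q=1
i=1: a=1 ⇒ p=12, q=1
i=2: a=10 ⇒ p=131, q=11
i=3: a=1 ⇒ p=143, q=12
→ (143, 12).  Check: 143²=20449, 142·12²=20448, difference 1.
(143+12√142)^2 = 40897 + 3432√142
(143+12√142)^3 = 11696399 + 981540√142
(143+12√142)^4 = 3345129217 + 280717008√142

143 12
40897 3432
11696399 981540
3345129217 280717008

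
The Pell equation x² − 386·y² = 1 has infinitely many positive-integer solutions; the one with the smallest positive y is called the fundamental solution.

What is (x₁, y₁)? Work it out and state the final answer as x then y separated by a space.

[19; 1,1,1,4,1,18,1,4,1,1,1,38] for √386; ℓ=12 ⇒ convergent index 11
a_0=19:  p_0=19·1+0=19,  q_0=19·0+1=1
…
a_2=1:  p_2=1·20+19=39,  q_2=1·1+1=2
a_3=1:  p_3=1·39+20=59,  q_3=1·2+1=3
a_4=4:  p_4=4·59+39=275,  q_4=4·3+2=14
a_5=1:  p_5=1·275+59=334,  q_5=1·14+3=17
a_6=18:  p_6=18·334+275=6287,  q_6=18·17+14=320
a_7=1:  p_7=1·6287+334=6621,  q_7=1·320+17=337
a_8=4:  p_8=4·6621+6287=32771,  q_8=4·337+320=1668
a_9=1:  p_9=1·32771+6621=39392,  q_9=1·1668+337=2005
a_10=1:  p_10=1·39392+32771=72163,  q_10=1·2005+1668=3673
a_11=1:  p_11=1·72163+39392=111555,  q_11=1·3673+2005=5678
→ (111555, 5678).  Check: 111555²=12444518025, 386·5678²=12444518024, difference 1.

111555 5678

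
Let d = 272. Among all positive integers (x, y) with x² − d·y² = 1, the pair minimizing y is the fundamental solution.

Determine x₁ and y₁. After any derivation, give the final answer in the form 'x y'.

√272 → a₀=16, period (2,32); ℓ=2 even so k=1
a_0=16:  p_0=16·1+0=16,  q_0=16·0+1=1
a_1=2:  p_1=2·16+1=33,  q_1=2·1+0=2
(x₁, y₁) = (33, 2);  33² − 272·2² = 1 ✓

33 2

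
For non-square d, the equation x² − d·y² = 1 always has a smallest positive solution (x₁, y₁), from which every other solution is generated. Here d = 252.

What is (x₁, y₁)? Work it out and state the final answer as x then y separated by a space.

127 8

√252 → a₀=15, period (1,6,1,30); ℓ=4 even so k=3
i=0: a=15 ⇒ p=15, q=1
i=1: a=1 ⇒ p=16, q=1
i=2: a=6 ⇒ p=111, q=7
i=3: a=1 ⇒ p=127, q=8
fundamental: x₁=127, y₁=8  (since 16129 − 252·64 = 1)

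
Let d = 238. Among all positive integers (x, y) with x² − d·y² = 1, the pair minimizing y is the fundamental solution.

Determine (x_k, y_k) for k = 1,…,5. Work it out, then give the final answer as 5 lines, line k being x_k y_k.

11663 756
272051137 17634456
6345864809999 411341319900
148023642285985537 9594947610352944
3452799473617033826063 223811747547751451844

√238 = [15; 2,2,1,14,1,2,2,30, …], period ℓ=8 (even) → k=7
i=0: a=15 ⇒ p=15, q=1
i=1: a=2 ⇒ p=31, q=2
…
i=3: a=1 ⇒ p=108, q=7
i=4: a=14 ⇒ p=1589, q=103
…
i=6: a=2 ⇒ p=4983, q=323
i=7: a=2 ⇒ p=11663, q=756
(x₁, y₁) = (11663, 756);  11663² − 238·756² = 1 ✓
(x_2, y_2) = (11663·11663 + 238·756·756, 11663·756 + 756·11663) = (272051137, 17634456)
(x_3, y_3) = (11663·272051137 + 238·756·17634456, 11663·17634456 + 756·272051137) = (6345864809999, 411341319900)
(x_4, y_4) = (11663·6345864809999 + 238·756·411341319900, 11663·411341319900 + 756·6345864809999) = (148023642285985537, 9594947610352944)
(x_5, y_5) = (11663·148023642285985537 + 238·756·9594947610352944, 11663·9594947610352944 + 756·148023642285985537) = (3452799473617033826063, 223811747547751451844)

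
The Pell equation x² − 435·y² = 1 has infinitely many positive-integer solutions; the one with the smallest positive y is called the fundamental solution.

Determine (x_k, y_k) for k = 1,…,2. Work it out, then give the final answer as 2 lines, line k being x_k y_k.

146 7
42631 2044

√435 → a₀=20, period (1,5,1,40); ℓ=4 even so k=3
i=0: a=20 ⇒ p=20, q=1
i=1: a=1 ⇒ p=21, q=1
i=2: a=5 ⇒ p=125, q=6
i=3: a=1 ⇒ p=146, q=7
→ (146, 7).  Check: 146²=21316, 435·7²=21315, difference 1.
n=2: (146,7)∘(146,7) = (146·146+435·7·7, 146·7+7·146) = (42631,2044)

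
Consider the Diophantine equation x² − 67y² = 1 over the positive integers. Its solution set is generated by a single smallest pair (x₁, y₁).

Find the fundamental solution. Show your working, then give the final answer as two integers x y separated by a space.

48842 5967

√67 → a₀=8, period (5,2,1,1,7,1,1,2,5,16); ℓ=10 even so k=9
k=0  a_k=8  p_k/q_k = 8/1
…
k=4  a_k=1  p_k/q_k = 221/27
…
k=8  a_k=2  p_k/q_k = 9053/1106
k=9  a_k=5  p_k/q_k = 48842/5967
(x₁, y₁) = (48842, 5967);  48842² − 67·5967² = 1 ✓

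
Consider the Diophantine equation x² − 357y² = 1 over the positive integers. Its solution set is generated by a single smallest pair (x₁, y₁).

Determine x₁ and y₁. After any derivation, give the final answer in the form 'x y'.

3401 180

d=357: √d = [18; 1,8,2,8,1,36] (ℓ=6, even), read p_5/q_5
k=0  a_k=18  p_k/q_k = 18/1
k=1  a_k=1  p_k/q_k = 19/1
…
k=3  a_k=2  p_k/q_k = 359/19
k=4  a_k=8  p_k/q_k = 3042/161
k=5  a_k=1  p_k/q_k = 3401/180
→ (3401, 180).  Check: 3401²=11566801, 357·180²=11566800, difference 1.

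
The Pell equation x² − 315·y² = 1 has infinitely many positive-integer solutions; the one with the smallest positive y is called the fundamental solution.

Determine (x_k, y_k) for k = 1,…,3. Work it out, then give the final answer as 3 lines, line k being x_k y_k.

71 4
10081 568
1431431 80652

√315 = [17; 1,2,1,34, …], period ℓ=4 (even) → k=3
step 0: (17, 1)  from 17·(1,0) + (0,1)
…
step 2: (53, 3)  from 2·(18,1) + (17,1)
step 3: (71, 4)  from 1·(53,3) + (18,1)
(x₁, y₁) = (71, 4);  71² − 315·4² = 1 ✓
k=2:  x_2 = 71·71+315·4·4 = 10081,  y_2 = 71·4+4·71 = 568
k=3:  x_3 = 71·10081+315·4·568 = 1431431,  y_3 = 71·568+4·10081 = 80652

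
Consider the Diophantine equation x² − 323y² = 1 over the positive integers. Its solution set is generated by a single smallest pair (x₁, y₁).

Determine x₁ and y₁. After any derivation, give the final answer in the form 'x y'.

18 1

[17; 1,34] for √323; ℓ=2 ⇒ convergent index 1
k=0  a_k=17  p_k/q_k = 17/1
k=1  a_k=1  p_k/q_k = 18/1
→ (18, 1).  Check: 18²=324, 323·1²=323, difference 1.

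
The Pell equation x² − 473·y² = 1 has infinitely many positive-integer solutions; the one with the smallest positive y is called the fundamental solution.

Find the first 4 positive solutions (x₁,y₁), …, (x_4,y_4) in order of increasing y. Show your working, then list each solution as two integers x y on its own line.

87 4
15137 696
2633751 121100
458257537 21070704

√473 → a₀=21, period (1,2,1,42); ℓ=4 even so k=3
k=0  a_k=21  p_k/q_k = 21/1
…
k=2  a_k=2  p_k/q_k = 65/3
k=3  a_k=1  p_k/q_k = 87/4
fundamental: x₁=87, y₁=4  (since 7569 − 473·16 = 1)
(x_2, y_2) = (87·87 + 473·4·4, 87·4 + 4·87) = (15137, 696)
(x_3, y_3) = (87·15137 + 473·4·696, 87·696 + 4·15137) = (2633751, 121100)
(x_4, y_4) = (87·2633751 + 473·4·121100, 87·121100 + 4·2633751) = (458257537, 21070704)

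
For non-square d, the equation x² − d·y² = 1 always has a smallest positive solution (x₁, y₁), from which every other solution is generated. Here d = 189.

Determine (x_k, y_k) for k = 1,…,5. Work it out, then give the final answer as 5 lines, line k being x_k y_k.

55 4
6049 440
665335 48396
73180801 5323120
8049222775 585494804

√189 = [13; 1,2,1,26, …], period ℓ=4 (even) → k=3
a_0=13:  p_0=13·1+0=13,  q_0=13·0+1=1
a_1=1:  p_1=1·13+1=14,  q_1=1·1+0=1
a_2=2:  p_2=2·14+13=41,  q_2=2·1+1=3
a_3=1:  p_3=1·41+14=55,  q_3=1·3+1=4
(x₁, y₁) = (55, 4);  55² − 189·4² = 1 ✓
(x_2, y_2) = (55·55 + 189·4·4, 55·4 + 4·55) = (6049, 440)
(x_3, y_3) = (55·6049 + 189·4·440, 55·440 + 4·6049) = (665335, 48396)
(x_4, y_4) = (55·665335 + 189·4·48396, 55·48396 + 4·665335) = (73180801, 5323120)
(x_5, y_5) = (55·73180801 + 189·4·5323120, 55·5323120 + 4·73180801) = (8049222775, 585494804)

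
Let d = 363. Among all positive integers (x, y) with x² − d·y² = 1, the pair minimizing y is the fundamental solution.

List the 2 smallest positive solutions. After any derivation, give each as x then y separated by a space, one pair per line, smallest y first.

√363 → a₀=19, period (19,38); ℓ=2 even so k=1
i=0: a=19 ⇒ p=19, q=1
i=1: a=19 ⇒ p=362, q=19
→ (362, 19).  Check: 362²=131044, 363·19²=131043, difference 1.
(362+19√363)^2 = 262087 + 13756√363

362 19
262087 13756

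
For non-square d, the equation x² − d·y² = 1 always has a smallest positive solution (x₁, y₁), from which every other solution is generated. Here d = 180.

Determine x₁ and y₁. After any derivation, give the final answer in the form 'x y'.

√180 → a₀=13, period (2,2,2,26); ℓ=4 even so k=3
a_0=13:  p_0=13·1+0=13,  q_0=13·0+1=1
a_1=2:  p_1=2·13+1=27,  q_1=2·1+0=2
a_2=2:  p_2=2·27+13=67,  q_2=2·2+1=5
a_3=2:  p_3=2·67+27=161,  q_3=2·5+2=12
(x₁, y₁) = (161, 12);  161² − 180·12² = 1 ✓

161 12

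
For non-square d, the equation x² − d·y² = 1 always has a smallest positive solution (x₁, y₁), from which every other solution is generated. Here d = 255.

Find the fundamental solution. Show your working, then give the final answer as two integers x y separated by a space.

√255 = [15; 1,30, …], period ℓ=2 (even) → k=1
step 0: (15, 1)  from 15·(1,0) + (0,1)
step 1: (16, 1)  from 1·(15,1) + (1,0)
(x₁, y₁) = (16, 1);  16² − 255·1² = 1 ✓

16 1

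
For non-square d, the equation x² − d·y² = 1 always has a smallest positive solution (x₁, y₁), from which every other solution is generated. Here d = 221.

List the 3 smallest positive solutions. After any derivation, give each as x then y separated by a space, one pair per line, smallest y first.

d=221: √d = [14; 1,6,2,6,1,28] (ℓ=6, even), read p_5/q_5
i=0: a=14 ⇒ p=14, q=1
…
i=4: a=6 ⇒ p=1442, q=97
i=5: a=1 ⇒ p=1665, q=112
→ (1665, 112).  Check: 1665²=2772225, 221·112²=2772224, difference 1.
n=2: (1665,112)∘(1665,112) = (1665·1665+221·112·112, 1665·112+112·1665) = (5544449,372960)
n=3: (5544449,372960)∘(1665,112) = (1665·5544449+221·112·372960, 1665·372960+112·5544449) = (18463013505,1241956688)

1665 112
5544449 372960
18463013505 1241956688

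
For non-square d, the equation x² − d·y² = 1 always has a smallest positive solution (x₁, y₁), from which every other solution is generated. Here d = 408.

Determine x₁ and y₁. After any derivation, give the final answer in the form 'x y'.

101 5

d=408: √d = [20; 5,40] (ℓ=2, even), read p_1/q_1
i=0: a=20 ⇒ p=20, q=1
i=1: a=5 ⇒ p=101, q=5
(x₁, y₁) = (101, 5);  101² − 408·5² = 1 ✓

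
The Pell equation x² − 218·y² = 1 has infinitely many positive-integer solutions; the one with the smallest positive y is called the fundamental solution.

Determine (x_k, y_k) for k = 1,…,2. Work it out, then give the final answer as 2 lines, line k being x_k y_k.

126003 8534
31753512017 2150619204

√218 → a₀=14, period (1,3,3,1,28); ℓ=5 odd so k=9
i=0: a=14 ⇒ p=14, q=1
i=1: a=1 ⇒ p=15, q=1
…
i=4: a=1 ⇒ p=251, q=17
…
i=7: a=3 ⇒ p=29633, q=2007
i=8: a=3 ⇒ p=96370, q=6527
i=9: a=1 ⇒ p=126003, q=8534
(x₁, y₁) = (126003, 8534);  126003² − 218·8534² = 1 ✓
(126003+8534√218)^2 = 31753512017 + 2150619204√218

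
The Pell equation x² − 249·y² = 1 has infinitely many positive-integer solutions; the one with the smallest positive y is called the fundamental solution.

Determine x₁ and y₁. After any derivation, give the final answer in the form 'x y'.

8553815 542076

√249 → a₀=15, period (1,3,1,1,5,…,3,1,30); ℓ=16 even so k=15
step 0: (15, 1)  from 15·(1,0) + (0,1)
…
step 2: (63, 4)  from 3·(16,1) + (15,1)
step 3: (79, 5)  from 1·(63,4) + (16,1)
…
step 7: (3582, 227)  from 3·(931,59) + (789,50)
step 8: (36751, 2329)  from 10·(3582,227) + (931,59)
…
step 12: (1017351, 64472)  from 1·(866765,54929) + (150586,9543)
…
step 14: (6669699, 422675)  from 3·(1884116,119401) + (1017351,64472)
step 15: (8553815, 542076)  from 1·(6669699,422675) + (1884116,119401)
(x₁, y₁) = (8553815, 542076);  8553815² − 249·542076² = 1 ✓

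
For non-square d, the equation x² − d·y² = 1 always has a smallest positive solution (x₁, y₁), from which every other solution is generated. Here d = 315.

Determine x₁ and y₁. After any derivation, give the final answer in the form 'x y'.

d=315: √d = [17; 1,2,1,34] (ℓ=4, even), read p_3/q_3
k=0  a_k=17  p_k/q_k = 17/1
k=1  a_k=1  p_k/q_k = 18/1
k=2  a_k=2  p_k/q_k = 53/3
k=3  a_k=1  p_k/q_k = 71/4
→ (71, 4).  Check: 71²=5041, 315·4²=5040, difference 1.

71 4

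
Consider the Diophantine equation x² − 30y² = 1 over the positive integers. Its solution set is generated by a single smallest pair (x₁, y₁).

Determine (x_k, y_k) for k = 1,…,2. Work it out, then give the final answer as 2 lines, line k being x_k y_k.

√30 = [5; 2,10, …], period ℓ=2 (even) → k=1
i=0: a=5 ⇒ p=5, q=1
i=1: a=2 ⇒ p=11, q=2
fundamental: x₁=11, y₁=2  (since 121 − 30·4 = 1)
k=2:  x_2 = 11·11+30·2·2 = 241,  y_2 = 11·2+2·11 = 44

11 2
241 44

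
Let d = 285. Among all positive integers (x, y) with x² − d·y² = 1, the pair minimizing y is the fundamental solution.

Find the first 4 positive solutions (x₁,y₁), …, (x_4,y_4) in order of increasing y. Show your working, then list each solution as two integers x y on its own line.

2431 144
11819521 700128
57466508671 3404022192
279402153338881 16550355197376

d=285: √d = [16; 1,7,2,7,1,32] (ℓ=6, even), read p_5/q_5
k=0  a_k=16  p_k/q_k = 16/1
…
k=2  a_k=7  p_k/q_k = 135/8
k=3  a_k=2  p_k/q_k = 287/17
k=4  a_k=7  p_k/q_k = 2144/127
k=5  a_k=1  p_k/q_k = 2431/144
→ (2431, 144).  Check: 2431²=5909761, 285·144²=5909760, difference 1.
(x_2, y_2) = (2431·2431 + 285·144·144, 2431·144 + 144·2431) = (11819521, 700128)
(x_3, y_3) = (2431·11819521 + 285·144·700128, 2431·700128 + 144·11819521) = (57466508671, 3404022192)
(x_4, y_4) = (2431·57466508671 + 285·144·3404022192, 2431·3404022192 + 144·57466508671) = (279402153338881, 16550355197376)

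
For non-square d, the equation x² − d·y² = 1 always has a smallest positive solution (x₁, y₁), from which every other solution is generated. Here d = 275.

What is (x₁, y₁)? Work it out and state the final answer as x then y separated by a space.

√275 = [16; 1,1,2,1,1,32, …], period ℓ=6 (even) → k=5
a_0=16:  p_0=16·1+0=16,  q_0=16·0+1=1
…
a_2=1:  p_2=1·17+16=33,  q_2=1·1+1=2
a_3=2:  p_3=2·33+17=83,  q_3=2·2+1=5
a_4=1:  p_4=1·83+33=116,  q_4=1·5+2=7
a_5=1:  p_5=1·116+83=199,  q_5=1·7+5=12
→ (199, 12).  Check: 199²=39601, 275·12²=39600, difference 1.

199 12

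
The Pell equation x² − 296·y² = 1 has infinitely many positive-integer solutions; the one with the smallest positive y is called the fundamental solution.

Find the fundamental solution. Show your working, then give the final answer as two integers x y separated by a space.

√296 = [17; 4,1,7,1,4,34, …], period ℓ=6 (even) → k=5
k=0  a_k=17  p_k/q_k = 17/1
k=1  a_k=4  p_k/q_k = 69/4
k=2  a_k=1  p_k/q_k = 86/5
k=3  a_k=7  p_k/q_k = 671/39
k=4  a_k=1  p_k/q_k = 757/44
k=5  a_k=4  p_k/q_k = 3699/215
fundamental: x₁=3699, y₁=215  (since 13682601 − 296·46225 = 1)

3699 215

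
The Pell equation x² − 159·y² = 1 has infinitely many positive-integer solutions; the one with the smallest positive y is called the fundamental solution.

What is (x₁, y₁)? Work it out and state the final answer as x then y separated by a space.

1324 105

√159 = [12; 1,1,1,1,3,1,1,1,1,24, …], period ℓ=10 (even) → k=9
i=0: a=12 ⇒ p=12, q=1
i=1: a=1 ⇒ p=13, q=1
i=2: a=1 ⇒ p=25, q=2
i=3: a=1 ⇒ p=38, q=3
i=4: a=1 ⇒ p=63, q=5
…
i=7: a=1 ⇒ p=517, q=41
i=8: a=1 ⇒ p=807, q=64
i=9: a=1 ⇒ p=1324, q=105
→ (1324, 105).  Check: 1324²=1752976, 159·105²=1752975, difference 1.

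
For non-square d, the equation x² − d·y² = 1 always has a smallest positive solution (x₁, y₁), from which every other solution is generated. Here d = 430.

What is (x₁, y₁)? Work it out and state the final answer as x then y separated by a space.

√430 → a₀=20, period (1,2,1,3,1,…,2,1,40); ℓ=14 even so k=13
a_0=20:  p_0=20·1+0=20,  q_0=20·0+1=1
…
a_4=3:  p_4=3·83+62=311,  q_4=3·4+3=15
a_5=1:  p_5=1·311+83=394,  q_5=1·15+4=19
…
a_8=6:  p_8=6·21794+2675=133439,  q_8=6·1051+129=6435
…
a_12=2:  p_12=2·754371+599138=2107880,  q_12=2·36379+28893=101651
a_13=1:  p_13=1·2107880+754371=2862251,  q_13=1·101651+36379=138030
(x₁, y₁) = (2862251, 138030);  2862251² − 430·138030² = 1 ✓

2862251 138030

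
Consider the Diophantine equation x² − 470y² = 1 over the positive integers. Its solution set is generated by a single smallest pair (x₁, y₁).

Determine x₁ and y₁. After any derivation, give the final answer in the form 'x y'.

1691 78

√470 = [21; 1,2,8,2,1,42, …], period ℓ=6 (even) → k=5
a_0=21:  p_0=21·1+0=21,  q_0=21·0+1=1
…
a_4=2:  p_4=2·542+65=1149,  q_4=2·25+3=53
a_5=1:  p_5=1·1149+542=1691,  q_5=1·53+25=78
fundamental: x₁=1691, y₁=78  (since 2859481 − 470·6084 = 1)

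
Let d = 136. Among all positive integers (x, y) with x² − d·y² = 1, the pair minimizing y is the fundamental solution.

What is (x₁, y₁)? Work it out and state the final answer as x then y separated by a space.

35 3

d=136: √d = [11; 1,1,1,22] (ℓ=4, even), read p_3/q_3
i=0: a=11 ⇒ p=11, q=1
…
i=2: a=1 ⇒ p=23, q=2
i=3: a=1 ⇒ p=35, q=3
→ (35, 3).  Check: 35²=1225, 136·3²=1224, difference 1.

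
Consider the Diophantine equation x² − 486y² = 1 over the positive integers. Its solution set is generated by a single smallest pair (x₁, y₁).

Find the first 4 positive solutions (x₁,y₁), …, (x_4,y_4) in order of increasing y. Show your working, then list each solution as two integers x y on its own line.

485 22
470449 21340
456335045 20699778
442644523201 20078763320

√486 → a₀=22, period (22,44); ℓ=2 even so k=1
step 0: (22, 1)  from 22·(1,0) + (0,1)
step 1: (485, 22)  from 22·(22,1) + (1,0)
(x₁, y₁) = (485, 22);  485² − 486·22² = 1 ✓
k=2:  x_2 = 485·485+486·22·22 = 470449,  y_2 = 485·22+22·485 = 21340
k=3:  x_3 = 485·470449+486·22·21340 = 456335045,  y_3 = 485·21340+22·470449 = 20699778
k=4:  x_4 = 485·456335045+486·22·20699778 = 442644523201,  y_4 = 485·20699778+22·456335045 = 20078763320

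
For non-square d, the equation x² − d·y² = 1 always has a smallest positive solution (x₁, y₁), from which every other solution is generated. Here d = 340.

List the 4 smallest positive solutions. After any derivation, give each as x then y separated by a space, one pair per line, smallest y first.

d=340: √d = [18; 2,3,1,1,1,…,3,2,36] (ℓ=14, even), read p_13/q_13
a_0=18:  p_0=18·1+0=18,  q_0=18·0+1=1
a_1=2:  p_1=2·18+1=37,  q_1=2·1+0=2
…
a_3=1:  p_3=1·129+37=166,  q_3=1·7+2=9
a_4=1:  p_4=1·166+129=295,  q_4=1·9+7=16
…
a_9=1:  p_9=1·7265+6509=13774,  q_9=1·394+353=747
a_10=1:  p_10=1·13774+7265=21039,  q_10=1·747+394=1141
…
a_12=3:  p_12=3·34813+21039=125478,  q_12=3·1888+1141=6805
a_13=2:  p_13=2·125478+34813=285769,  q_13=2·6805+1888=15498
fundamental: x₁=285769, y₁=15498  (since 81663921361 − 340·240188004 = 1)
(x_2, y_2) = (285769·285769 + 340·15498·15498, 285769·15498 + 15498·285769) = (163327842721, 8857695924)
(x_3, y_3) = (285769·163327842721 + 340·15498·8857695924, 285769·8857695924 + 15498·163327842721) = (93348068572789129, 5062509812995614)
(x_4, y_4) = (285769·93348068572789129 + 340·15498·5062509812995614, 285769·5062509812995614 + 15498·93348068572789129) = (53351968415791425367681, 2893416733491029538408)

285769 15498
163327842721 8857695924
93348068572789129 5062509812995614
53351968415791425367681 2893416733491029538408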